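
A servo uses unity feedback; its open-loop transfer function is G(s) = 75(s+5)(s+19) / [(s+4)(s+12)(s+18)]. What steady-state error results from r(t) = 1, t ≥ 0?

System type = 0 (no poles at s=0).
K_p = lim_{s→0} G(s) = 75·5·19 / (4·12·18) = 2375/288.
e_ss = 1/(1 + K_p) = 1/(2663/288) = 288/2663.

288/2663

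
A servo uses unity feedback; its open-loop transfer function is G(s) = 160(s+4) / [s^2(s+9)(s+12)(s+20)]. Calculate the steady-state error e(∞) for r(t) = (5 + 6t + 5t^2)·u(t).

G(s) has two factors of s in the denominator, so the system is type 2. Treating each term separately:
  • 5: tracked with zero error.
  • 6t: tracked with zero error.
  • 5t^2: e_ss = 10/K_a with K_a=8/27 → 33.75.
Total e_ss = 33.75.

33.75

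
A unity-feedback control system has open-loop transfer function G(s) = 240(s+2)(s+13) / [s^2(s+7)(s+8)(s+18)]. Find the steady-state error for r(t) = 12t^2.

252/65

Two free integrators in G(s): this is a type 2 system.
K_a = lim_{s→0} s^2·G(s) = 240·2·13 / (7·8·18) = 130/21.
r(t) = 12t^2 gives R(s) = 24/s^3.
e_ss = 24/K_a = 24/(130/21) = 252/65.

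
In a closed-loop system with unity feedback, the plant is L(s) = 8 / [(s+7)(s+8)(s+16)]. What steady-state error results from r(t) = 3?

The open loop has no poles at the origin → type 0 system.
K_p = lim_{s→0} L(s) = 8 / (7·8·16) = 1/112.
e_ss = 3/(1 + K_p) = 3/(113/112) = 336/113.

336/113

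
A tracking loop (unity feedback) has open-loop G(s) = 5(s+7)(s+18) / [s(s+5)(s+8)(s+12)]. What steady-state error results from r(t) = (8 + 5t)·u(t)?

One free integrator in G(s): this is a type 1 system. Taking each input component in turn:
  • 8: tracked with zero error.
  • 5t: e_ss = 5/K_v with K_v=1.3125 → 80/21.
Total e_ss = 80/21.

80/21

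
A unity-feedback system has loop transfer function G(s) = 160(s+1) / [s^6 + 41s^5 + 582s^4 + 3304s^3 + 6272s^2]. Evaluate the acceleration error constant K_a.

5/196

The denominator has no term below 6272s^2 — 2 poles at s=0, type 2.
K_a = lim_{s→0} s^2·G(s) = 160·1 / 6272 = 5/196.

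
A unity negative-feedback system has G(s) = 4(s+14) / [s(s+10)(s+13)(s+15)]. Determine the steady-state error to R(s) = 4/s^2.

System type = 1 (one pole at s=0).
K_v = lim_{s→0} s·G(s) = 4·14 / (10·13·15) = 28/975.
e_ss = 4/K_v = 4/(28/975) = 975/7.

975/7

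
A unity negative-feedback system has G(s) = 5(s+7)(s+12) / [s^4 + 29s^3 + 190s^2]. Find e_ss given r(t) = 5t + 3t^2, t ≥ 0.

19/7

Lowest-order denominator term is 190s^2, so the open loop has 2 poles at the origin → type 2 system. Taking each input component in turn:
  • 5t: tracked with zero error.
  • 3t^2: e_ss = 6/K_a with K_a=42/19 → 19/7.
Total e_ss = 19/7.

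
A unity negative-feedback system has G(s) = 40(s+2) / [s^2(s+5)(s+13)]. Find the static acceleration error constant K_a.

The open loop has two poles at the origin → type 2 system.
K_a = lim_{s→0} s^2·G(s) = 40·2 / (5·13) = 16/13.

16/13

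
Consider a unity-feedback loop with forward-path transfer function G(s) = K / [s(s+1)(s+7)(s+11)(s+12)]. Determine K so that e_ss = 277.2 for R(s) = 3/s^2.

System type = 1 (one pole at s=0).
K_v = lim_{s→0} s·G(s) = K / (1·7·11·12) = (1/924)·K.
e_ss = 3/K_v = 277.2 ⇒ K_v = 5/462 ⇒ K = (5/462)/(1/924) = 10.

10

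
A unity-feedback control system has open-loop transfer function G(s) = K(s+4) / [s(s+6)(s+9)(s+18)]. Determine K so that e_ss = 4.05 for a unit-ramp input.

One free integrator in G(s): this is a type 1 system.
K_v = lim_{s→0} s·G(s) = K·4 / (6·9·18) = (1/243)·K.
e_ss = 1/K_v = 4.05 ⇒ K_v = 20/81 ⇒ K = (20/81)/(1/243) = 60.

60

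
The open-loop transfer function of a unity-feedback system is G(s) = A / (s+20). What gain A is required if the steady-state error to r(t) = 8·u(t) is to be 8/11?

System type = 0 (no poles at s=0).
K_p = lim_{s→0} G(s) = A / (20) = 0.05·A.
e_ss = 8/(1 + K_p) = 8/11 ⇒ 1 + 0.05·A = 11 ⇒ A = 200.

200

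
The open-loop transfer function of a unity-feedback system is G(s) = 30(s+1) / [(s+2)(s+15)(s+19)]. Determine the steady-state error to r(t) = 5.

The open loop has no poles at the origin → type 0 system.
K_p = lim_{s→0} G(s) = 30·1 / (2·15·19) = 1/19.
e_ss = 5/(1 + K_p) = 5/(20/19) = 4.75.

4.75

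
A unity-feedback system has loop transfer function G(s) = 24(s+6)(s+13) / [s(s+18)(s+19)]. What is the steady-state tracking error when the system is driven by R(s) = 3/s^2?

One free integrator in G(s): this is a type 1 system.
K_v = lim_{s→0} s·G(s) = 24·6·13 / (18·19) = 104/19.
e_ss = 3/K_v = 3/(104/19) = 57/104.

57/104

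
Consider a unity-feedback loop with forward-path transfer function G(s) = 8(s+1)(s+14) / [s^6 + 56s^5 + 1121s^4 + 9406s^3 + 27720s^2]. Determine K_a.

Lowest-order denominator term is 27720s^2, so the open loop has 2 poles at the origin → type 2 system.
K_a = lim_{s→0} s^2·G(s) = 8·1·14 / 27720 = 2/495.

2/495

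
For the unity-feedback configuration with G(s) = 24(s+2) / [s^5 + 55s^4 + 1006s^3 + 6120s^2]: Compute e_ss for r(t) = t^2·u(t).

255

Factoring s^2 from the denominator leaves a polynomial with constant term 6120, so the system is type 2.
K_a = lim_{s→0} s^2·G(s) = 24·2 / 6120 = 2/255.
r(t) = t^2 gives R(s) = 2/s^3.
e_ss = 2/K_a = 2/(2/255) = 255.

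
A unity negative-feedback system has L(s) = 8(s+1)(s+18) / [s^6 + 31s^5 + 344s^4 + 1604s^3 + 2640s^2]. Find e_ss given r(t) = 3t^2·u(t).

110

Lowest-order denominator term is 2640s^2, so the open loop has 2 poles at the origin → type 2 system.
K_a = lim_{s→0} s^2·L(s) = 8·1·18 / 2640 = 3/55.
r(t) = 3t^2 gives R(s) = 6/s^3.
e_ss = 6/K_a = 6/(3/55) = 110.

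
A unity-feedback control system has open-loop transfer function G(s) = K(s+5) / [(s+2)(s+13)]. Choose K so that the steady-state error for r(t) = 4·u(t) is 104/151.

System type = 0 (no poles at s=0).
K_p = lim_{s→0} G(s) = K·5 / (2·13) = (5/26)·K.
e_ss = 4/(1 + K_p) = 104/151 ⇒ 1 + (5/26)·K = 151/26 ⇒ K = 25.

25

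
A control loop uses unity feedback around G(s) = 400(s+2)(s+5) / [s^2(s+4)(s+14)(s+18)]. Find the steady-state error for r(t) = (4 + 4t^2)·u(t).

2.016

System type = 2 (two poles at s=0). Treating each term separately:
  • 4: tracked with zero error.
  • 4t^2: e_ss = 8/K_a with K_a=250/63 → 2.016.
Total e_ss = 2.016.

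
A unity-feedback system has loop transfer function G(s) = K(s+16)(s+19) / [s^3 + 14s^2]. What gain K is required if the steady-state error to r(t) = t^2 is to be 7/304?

The denominator has no term below 14s^2 — 2 poles at s=0, type 2.
K_a = lim_{s→0} s^2·G(s) = K·16·19 / 14 = (152/7)·K.
e_ss = 2/K_a = 7/304 ⇒ K_a = 608/7 ⇒ K = (608/7)/(152/7) = 4.

4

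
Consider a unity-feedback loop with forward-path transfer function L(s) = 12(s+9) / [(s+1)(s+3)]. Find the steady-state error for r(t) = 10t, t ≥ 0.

The open loop has no poles at the origin → type 0 system.
For a type-0 system K_v = 0, so e_ss to a ramp input is unbounded.

infinity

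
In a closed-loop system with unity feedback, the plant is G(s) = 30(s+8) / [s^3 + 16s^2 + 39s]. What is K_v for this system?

The denominator has no term below 39s — 1 pole at s=0, type 1.
K_v = lim_{s→0} s·G(s) = 30·8 / 39 = 80/13.

80/13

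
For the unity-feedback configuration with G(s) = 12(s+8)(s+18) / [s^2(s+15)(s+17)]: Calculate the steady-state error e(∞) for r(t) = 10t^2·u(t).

425/144

System type = 2 (two poles at s=0).
K_a = lim_{s→0} s^2·G(s) = 12·8·18 / (15·17) = 576/85.
r(t) = 10t^2 gives R(s) = 20/s^3.
e_ss = 20/K_a = 20/(576/85) = 425/144.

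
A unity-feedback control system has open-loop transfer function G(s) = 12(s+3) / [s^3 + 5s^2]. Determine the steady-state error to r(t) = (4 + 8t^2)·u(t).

Lowest-order denominator term is 5s^2, so the open loop has 2 poles at the origin → type 2 system. By superposition:
  • 4: tracked with zero error.
  • 8t^2: e_ss = 16/K_a with K_a=7.2 → 20/9.
Total e_ss = 20/9.

20/9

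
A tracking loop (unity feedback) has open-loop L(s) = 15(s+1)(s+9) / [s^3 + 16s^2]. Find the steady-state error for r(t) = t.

The denominator has no term below 16s^2 — 2 poles at s=0, type 2.
A type-2 system has K_v = ∞, so it tracks a ramp input with zero steady-state error.

0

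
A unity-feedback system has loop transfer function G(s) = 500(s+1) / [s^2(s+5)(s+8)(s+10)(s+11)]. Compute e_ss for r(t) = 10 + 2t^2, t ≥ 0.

Two free integrators in G(s): this is a type 2 system. Taking each input component in turn:
  • 10: tracked with zero error.
  • 2t^2: e_ss = 4/K_a with K_a=5/44 → 35.2.
Total e_ss = 35.2.

35.2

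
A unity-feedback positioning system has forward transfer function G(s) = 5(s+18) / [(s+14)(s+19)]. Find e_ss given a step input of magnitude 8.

532/89

G(s) has no factors of s in the denominator, so the system is type 0.
K_p = lim_{s→0} G(s) = 5·18 / (14·19) = 45/133.
e_ss = 8/(1 + K_p) = 8/(178/133) = 532/89.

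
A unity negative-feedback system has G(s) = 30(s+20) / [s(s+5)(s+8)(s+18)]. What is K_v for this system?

G(s) has one factor of s in the denominator, so the system is type 1.
K_v = lim_{s→0} s·G(s) = 30·20 / (5·8·18) = 5/6.

5/6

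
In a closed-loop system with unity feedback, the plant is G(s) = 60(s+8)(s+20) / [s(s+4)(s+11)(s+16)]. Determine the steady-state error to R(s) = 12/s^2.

0.88

G(s) has one factor of s in the denominator, so the system is type 1.
K_v = lim_{s→0} s·G(s) = 60·8·20 / (4·11·16) = 150/11.
e_ss = 12/K_v = 12/(150/11) = 0.88.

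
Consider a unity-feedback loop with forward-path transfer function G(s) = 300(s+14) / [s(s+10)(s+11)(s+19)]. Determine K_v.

The open loop has one pole at the origin → type 1 system.
K_v = lim_{s→0} s·G(s) = 300·14 / (10·11·19) = 420/209.

420/209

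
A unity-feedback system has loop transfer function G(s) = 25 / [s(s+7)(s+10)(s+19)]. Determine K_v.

5/266

G(s) has one factor of s in the denominator, so the system is type 1.
K_v = lim_{s→0} s·G(s) = 25 / (7·10·19) = 5/266.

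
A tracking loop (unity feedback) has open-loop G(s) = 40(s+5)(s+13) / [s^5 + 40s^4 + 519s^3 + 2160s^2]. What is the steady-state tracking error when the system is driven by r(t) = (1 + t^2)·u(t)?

108/65

The denominator has no term below 2160s^2 — 2 poles at s=0, type 2. Treating each term separately:
  • 1: tracked with zero error.
  • t^2: e_ss = 2/K_a with K_a=65/54 → 108/65.
Total e_ss = 108/65.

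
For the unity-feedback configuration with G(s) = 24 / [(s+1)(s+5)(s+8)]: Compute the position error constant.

0.6

G(s) has no factors of s in the denominator, so the system is type 0.
K_p = lim_{s→0} G(s) = 24 / (1·5·8) = 0.6.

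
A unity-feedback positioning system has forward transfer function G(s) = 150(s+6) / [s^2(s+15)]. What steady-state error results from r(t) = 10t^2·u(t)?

System type = 2 (two poles at s=0).
K_a = lim_{s→0} s^2·G(s) = 150·6 / (15) = 60.
r(t) = 10t^2 gives R(s) = 20/s^3.
e_ss = 20/K_a = 20/60 = 1/3.

1/3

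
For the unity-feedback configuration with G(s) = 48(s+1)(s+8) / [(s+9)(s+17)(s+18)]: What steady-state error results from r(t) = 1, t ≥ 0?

The open loop has no poles at the origin → type 0 system.
K_p = lim_{s→0} G(s) = 48·1·8 / (9·17·18) = 64/459.
e_ss = 1/(1 + K_p) = 1/(523/459) = 459/523.

459/523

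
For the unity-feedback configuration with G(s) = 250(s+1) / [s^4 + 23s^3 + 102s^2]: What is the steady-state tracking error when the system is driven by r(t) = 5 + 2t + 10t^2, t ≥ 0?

8.16

Lowest-order denominator term is 102s^2, so the open loop has 2 poles at the origin → type 2 system. By superposition:
  • 5: tracked with zero error.
  • 2t: tracked with zero error.
  • 10t^2: e_ss = 20/K_a with K_a=125/51 → 8.16.
Total e_ss = 8.16.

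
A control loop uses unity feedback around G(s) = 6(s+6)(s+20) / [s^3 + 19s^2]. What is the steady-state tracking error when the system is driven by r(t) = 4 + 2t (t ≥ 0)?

0

Factoring s^2 from the denominator leaves a polynomial with constant term 19, so the system is type 2. Treating each term separately:
  • 4: tracked with zero error.
  • 2t: tracked with zero error.
Total e_ss = 0.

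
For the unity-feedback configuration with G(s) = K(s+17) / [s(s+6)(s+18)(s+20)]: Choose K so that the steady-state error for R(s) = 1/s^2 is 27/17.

The open loop has one pole at the origin → type 1 system.
K_v = lim_{s→0} s·G(s) = K·17 / (6·18·20) = (17/2160)·K.
e_ss = 1/K_v = 27/17 ⇒ K_v = 17/27 ⇒ K = (17/27)/(17/2160) = 80.

80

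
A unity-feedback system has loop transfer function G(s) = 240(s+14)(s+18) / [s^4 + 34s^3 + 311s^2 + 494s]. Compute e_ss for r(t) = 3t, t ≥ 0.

247/10080

The denominator has no term below 494s — 1 pole at s=0, type 1.
K_v = lim_{s→0} s·G(s) = 240·14·18 / 494 = 30240/247.
e_ss = 3/K_v = 3/(30240/247) = 247/10080.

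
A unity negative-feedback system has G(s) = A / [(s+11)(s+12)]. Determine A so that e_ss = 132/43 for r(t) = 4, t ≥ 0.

40

G(s) has no factors of s in the denominator, so the system is type 0.
K_p = lim_{s→0} G(s) = A / (11·12) = (1/132)·A.
e_ss = 4/(1 + K_p) = 132/43 ⇒ 1 + (1/132)·A = 43/33 ⇒ A = 40.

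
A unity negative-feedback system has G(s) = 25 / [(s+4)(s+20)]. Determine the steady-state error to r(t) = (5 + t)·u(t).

The open loop has no poles at the origin → type 0 system. By superposition:
  • 5: e_ss = 5/(1+K_p) with K_p=0.3125 → 80/21.
  • t: a type-0 system cannot track it, e_ss → ∞.
The unbounded component dominates.

infinity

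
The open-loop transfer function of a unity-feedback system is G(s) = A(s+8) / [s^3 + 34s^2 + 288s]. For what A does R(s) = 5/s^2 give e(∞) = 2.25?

The denominator has no term below 288s — 1 pole at s=0, type 1.
K_v = lim_{s→0} s·G(s) = A·8 / 288 = (1/36)·A.
e_ss = 5/K_v = 2.25 ⇒ K_v = 20/9 ⇒ A = (20/9)/(1/36) = 80.

80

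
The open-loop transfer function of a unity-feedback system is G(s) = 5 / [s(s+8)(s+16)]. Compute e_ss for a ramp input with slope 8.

One free integrator in G(s): this is a type 1 system.
K_v = lim_{s→0} s·G(s) = 5 / (8·16) = 5/128.
e_ss = 8/K_v = 8/(5/128) = 204.8.

204.8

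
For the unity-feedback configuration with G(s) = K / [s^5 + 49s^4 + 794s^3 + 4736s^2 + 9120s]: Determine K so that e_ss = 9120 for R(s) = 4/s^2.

Lowest-order denominator term is 9120s, so the open loop has 1 pole at the origin → type 1 system.
K_v = lim_{s→0} s·G(s) = K / 9120 = (1/9120)·K.
e_ss = 4/K_v = 9120 ⇒ K_v = 1/2280 ⇒ K = (1/2280)/(1/9120) = 4.

4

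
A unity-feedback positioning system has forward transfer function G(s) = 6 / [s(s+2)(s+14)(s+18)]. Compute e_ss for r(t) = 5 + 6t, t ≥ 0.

One free integrator in G(s): this is a type 1 system. By superposition:
  • 5: tracked with zero error.
  • 6t: e_ss = 6/K_v with K_v=1/84 → 504.
Total e_ss = 504.

504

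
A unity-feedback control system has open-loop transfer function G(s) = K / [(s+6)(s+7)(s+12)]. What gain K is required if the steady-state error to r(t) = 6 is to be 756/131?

G(s) has no factors of s in the denominator, so the system is type 0.
K_p = lim_{s→0} G(s) = K / (6·7·12) = (1/504)·K.
e_ss = 6/(1 + K_p) = 756/131 ⇒ 1 + (1/504)·K = 131/126 ⇒ K = 20.

20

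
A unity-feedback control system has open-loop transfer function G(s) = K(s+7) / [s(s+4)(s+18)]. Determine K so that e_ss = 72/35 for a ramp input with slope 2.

10

System type = 1 (one pole at s=0).
K_v = lim_{s→0} s·G(s) = K·7 / (4·18) = (7/72)·K.
e_ss = 2/K_v = 72/35 ⇒ K_v = 35/36 ⇒ K = (35/36)/(7/72) = 10.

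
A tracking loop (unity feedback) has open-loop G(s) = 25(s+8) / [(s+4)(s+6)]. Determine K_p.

25/3

G(s) has no factors of s in the denominator, so the system is type 0.
K_p = lim_{s→0} G(s) = 25·8 / (4·6) = 25/3.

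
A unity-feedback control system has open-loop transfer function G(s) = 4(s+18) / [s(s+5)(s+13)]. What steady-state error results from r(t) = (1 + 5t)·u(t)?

325/72

The open loop has one pole at the origin → type 1 system. By superposition:
  • 1: tracked with zero error.
  • 5t: e_ss = 5/K_v with K_v=72/65 → 325/72.
Total e_ss = 325/72.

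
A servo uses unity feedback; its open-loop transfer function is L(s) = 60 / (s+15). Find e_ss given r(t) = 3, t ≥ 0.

0.6

L(s) has no factors of s in the denominator, so the system is type 0.
K_p = lim_{s→0} L(s) = 60 / (15) = 4.
e_ss = 3/(1 + K_p) = 3/5 = 0.6.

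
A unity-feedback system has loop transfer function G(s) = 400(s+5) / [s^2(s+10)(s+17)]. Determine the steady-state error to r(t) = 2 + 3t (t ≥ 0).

The open loop has two poles at the origin → type 2 system. By superposition:
  • 2: tracked with zero error.
  • 3t: tracked with zero error.
Total e_ss = 0.

0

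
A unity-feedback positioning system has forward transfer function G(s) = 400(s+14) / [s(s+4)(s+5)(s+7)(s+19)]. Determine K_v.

40/19

System type = 1 (one pole at s=0).
K_v = lim_{s→0} s·G(s) = 400·14 / (4·5·7·19) = 40/19.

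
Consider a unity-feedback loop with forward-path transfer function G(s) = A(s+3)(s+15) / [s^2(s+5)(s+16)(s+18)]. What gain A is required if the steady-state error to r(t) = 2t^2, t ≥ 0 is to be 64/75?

150

G(s) has two factors of s in the denominator, so the system is type 2.
K_a = lim_{s→0} s^2·G(s) = A·3·15 / (5·16·18) = (1/32)·A.
e_ss = 4/K_a = 64/75 ⇒ K_a = 4.6875 ⇒ A = 4.6875/(1/32) = 150.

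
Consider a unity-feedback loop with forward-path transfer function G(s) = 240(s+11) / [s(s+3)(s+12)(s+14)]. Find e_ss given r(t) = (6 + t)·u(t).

One free integrator in G(s): this is a type 1 system. By superposition:
  • 6: tracked with zero error.
  • t: e_ss = 1/K_v with K_v=110/21 → 21/110.
Total e_ss = 21/110.

21/110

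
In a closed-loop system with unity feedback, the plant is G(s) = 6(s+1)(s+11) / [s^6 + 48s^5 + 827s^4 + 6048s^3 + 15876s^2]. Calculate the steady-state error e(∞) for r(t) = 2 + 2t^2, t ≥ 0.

10584/11

The denominator has no term below 15876s^2 — 2 poles at s=0, type 2. Taking each input component in turn:
  • 2: tracked with zero error.
  • 2t^2: e_ss = 4/K_a with K_a=11/2646 → 10584/11.
Total e_ss = 10584/11.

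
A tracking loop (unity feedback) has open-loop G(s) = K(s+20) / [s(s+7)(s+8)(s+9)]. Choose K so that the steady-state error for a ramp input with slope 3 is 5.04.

15

G(s) has one factor of s in the denominator, so the system is type 1.
K_v = lim_{s→0} s·G(s) = K·20 / (7·8·9) = (5/126)·K.
e_ss = 3/K_v = 5.04 ⇒ K_v = 25/42 ⇒ K = (25/42)/(5/126) = 15.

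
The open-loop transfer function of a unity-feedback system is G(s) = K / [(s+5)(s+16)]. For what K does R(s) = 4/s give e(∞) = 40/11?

No free integrators in G(s): this is a type 0 system.
K_p = lim_{s→0} G(s) = K / (5·16) = 0.0125·K.
e_ss = 4/(1 + K_p) = 40/11 ⇒ 1 + 0.0125·K = 1.1 ⇒ K = 8.

8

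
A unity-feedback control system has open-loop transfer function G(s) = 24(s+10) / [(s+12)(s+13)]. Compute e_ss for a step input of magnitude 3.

System type = 0 (no poles at s=0).
K_p = lim_{s→0} G(s) = 24·10 / (12·13) = 20/13.
e_ss = 3/(1 + K_p) = 3/(33/13) = 13/11.

13/11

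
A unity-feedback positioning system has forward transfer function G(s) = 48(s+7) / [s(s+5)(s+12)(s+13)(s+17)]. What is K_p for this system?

infinity

K_p = lim_{s→0} G(s); with 1 pole at the origin the limit diverges, so K_p = ∞.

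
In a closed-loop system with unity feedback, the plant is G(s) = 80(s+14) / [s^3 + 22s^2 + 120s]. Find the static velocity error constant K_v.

28/3

The denominator has no term below 120s — 1 pole at s=0, type 1.
K_v = lim_{s→0} s·G(s) = 80·14 / 120 = 28/3.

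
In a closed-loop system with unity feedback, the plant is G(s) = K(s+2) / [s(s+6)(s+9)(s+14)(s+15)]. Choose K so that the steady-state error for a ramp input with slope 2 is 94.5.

The open loop has one pole at the origin → type 1 system.
K_v = lim_{s→0} s·G(s) = K·2 / (6·9·14·15) = (1/5670)·K.
e_ss = 2/K_v = 94.5 ⇒ K_v = 4/189 ⇒ K = (4/189)/(1/5670) = 120.

120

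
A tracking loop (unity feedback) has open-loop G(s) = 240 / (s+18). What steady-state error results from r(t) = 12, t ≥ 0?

36/43

No free integrators in G(s): this is a type 0 system.
K_p = lim_{s→0} G(s) = 240 / (18) = 40/3.
e_ss = 12/(1 + K_p) = 12/(43/3) = 36/43.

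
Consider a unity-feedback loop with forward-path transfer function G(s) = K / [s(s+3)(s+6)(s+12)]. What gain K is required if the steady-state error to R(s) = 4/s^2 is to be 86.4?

The open loop has one pole at the origin → type 1 system.
K_v = lim_{s→0} s·G(s) = K / (3·6·12) = (1/216)·K.
e_ss = 4/K_v = 86.4 ⇒ K_v = 5/108 ⇒ K = (5/108)/(1/216) = 10.

10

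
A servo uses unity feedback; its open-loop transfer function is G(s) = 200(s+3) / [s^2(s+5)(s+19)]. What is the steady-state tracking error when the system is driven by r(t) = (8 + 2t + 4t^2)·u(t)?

The open loop has two poles at the origin → type 2 system. Taking each input component in turn:
  • 8: tracked with zero error.
  • 2t: tracked with zero error.
  • 4t^2: e_ss = 8/K_a with K_a=120/19 → 19/15.
Total e_ss = 19/15.

19/15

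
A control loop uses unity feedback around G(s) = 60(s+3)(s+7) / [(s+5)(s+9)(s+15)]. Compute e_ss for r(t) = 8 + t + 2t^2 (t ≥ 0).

G(s) has no factors of s in the denominator, so the system is type 0. By superposition:
  • 8: e_ss = 8/(1+K_p) with K_p=28/15 → 120/43.
  • t: a type-0 system cannot track it, e_ss → ∞.
  • 2t^2: a type-0 system cannot track it, e_ss → ∞.
The unbounded component dominates.

infinity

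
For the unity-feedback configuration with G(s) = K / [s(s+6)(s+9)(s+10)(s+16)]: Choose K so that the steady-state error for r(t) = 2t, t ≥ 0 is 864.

20

The open loop has one pole at the origin → type 1 system.
K_v = lim_{s→0} s·G(s) = K / (6·9·10·16) = (1/8640)·K.
e_ss = 2/K_v = 864 ⇒ K_v = 1/432 ⇒ K = (1/432)/(1/8640) = 20.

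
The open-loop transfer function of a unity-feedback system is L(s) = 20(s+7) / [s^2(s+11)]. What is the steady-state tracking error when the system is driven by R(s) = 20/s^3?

11/7

The open loop has two poles at the origin → type 2 system.
K_a = lim_{s→0} s^2·L(s) = 20·7 / (11) = 140/11.
r(t) = 10t^2 gives R(s) = 20/s^3.
e_ss = 20/K_a = 20/(140/11) = 11/7.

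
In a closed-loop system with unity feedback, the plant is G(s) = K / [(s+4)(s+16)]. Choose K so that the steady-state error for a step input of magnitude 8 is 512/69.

No free integrators in G(s): this is a type 0 system.
K_p = lim_{s→0} G(s) = K / (4·16) = (1/64)·K.
e_ss = 8/(1 + K_p) = 512/69 ⇒ 1 + (1/64)·K = 69/64 ⇒ K = 5.

5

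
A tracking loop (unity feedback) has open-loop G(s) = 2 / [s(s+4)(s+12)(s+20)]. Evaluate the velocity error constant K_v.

1/480

The open loop has one pole at the origin → type 1 system.
K_v = lim_{s→0} s·G(s) = 2 / (4·12·20) = 1/480.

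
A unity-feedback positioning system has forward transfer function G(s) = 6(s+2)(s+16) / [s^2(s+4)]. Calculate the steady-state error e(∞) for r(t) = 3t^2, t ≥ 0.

G(s) has two factors of s in the denominator, so the system is type 2.
K_a = lim_{s→0} s^2·G(s) = 6·2·16 / (4) = 48.
r(t) = 3t^2 gives R(s) = 6/s^3.
e_ss = 6/K_a = 6/48 = 0.125.

0.125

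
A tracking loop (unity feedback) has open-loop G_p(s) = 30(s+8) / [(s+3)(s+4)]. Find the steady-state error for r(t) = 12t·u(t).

G_p(s) has no factors of s in the denominator, so the system is type 0.
K_v = lim_{s→0} s·G_p(s) = 0; the steady-state error to this ramp input grows without bound.

infinity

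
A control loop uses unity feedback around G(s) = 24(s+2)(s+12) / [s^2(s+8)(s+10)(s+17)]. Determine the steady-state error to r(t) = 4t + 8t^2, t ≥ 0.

340/9

The open loop has two poles at the origin → type 2 system. Taking each input component in turn:
  • 4t: tracked with zero error.
  • 8t^2: e_ss = 16/K_a with K_a=36/85 → 340/9.
Total e_ss = 340/9.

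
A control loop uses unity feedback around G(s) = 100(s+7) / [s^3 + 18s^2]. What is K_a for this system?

350/9

Factoring s^2 from the denominator leaves a polynomial with constant term 18, so the system is type 2.
K_a = lim_{s→0} s^2·G(s) = 100·7 / 18 = 350/9.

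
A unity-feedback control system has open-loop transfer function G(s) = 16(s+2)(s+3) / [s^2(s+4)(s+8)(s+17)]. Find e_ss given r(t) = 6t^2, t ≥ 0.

System type = 2 (two poles at s=0).
K_a = lim_{s→0} s^2·G(s) = 16·2·3 / (4·8·17) = 3/17.
r(t) = 6t^2 gives R(s) = 12/s^3.
e_ss = 12/K_a = 12/(3/17) = 68.

68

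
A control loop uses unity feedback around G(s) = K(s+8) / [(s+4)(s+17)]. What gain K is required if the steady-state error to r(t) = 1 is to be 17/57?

20

G(s) has no factors of s in the denominator, so the system is type 0.
K_p = lim_{s→0} G(s) = K·8 / (4·17) = (2/17)·K.
e_ss = 1/(1 + K_p) = 17/57 ⇒ 1 + (2/17)·K = 57/17 ⇒ K = 20.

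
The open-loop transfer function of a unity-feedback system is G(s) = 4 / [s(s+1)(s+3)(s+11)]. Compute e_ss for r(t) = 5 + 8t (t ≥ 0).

One free integrator in G(s): this is a type 1 system. Treating each term separately:
  • 5: tracked with zero error.
  • 8t: e_ss = 8/K_v with K_v=4/33 → 66.
Total e_ss = 66.

66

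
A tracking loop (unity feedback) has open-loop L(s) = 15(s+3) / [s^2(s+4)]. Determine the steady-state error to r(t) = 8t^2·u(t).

Two free integrators in L(s): this is a type 2 system.
K_a = lim_{s→0} s^2·L(s) = 15·3 / (4) = 11.25.
r(t) = 8t^2 gives R(s) = 16/s^3.
e_ss = 16/K_a = 16/11.25 = 64/45.

64/45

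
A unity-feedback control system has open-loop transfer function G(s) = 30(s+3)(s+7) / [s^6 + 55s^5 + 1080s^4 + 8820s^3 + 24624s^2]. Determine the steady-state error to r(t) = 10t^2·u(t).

5472/7

Factoring s^2 from the denominator leaves a polynomial with constant term 24624, so the system is type 2.
K_a = lim_{s→0} s^2·G(s) = 30·3·7 / 24624 = 35/1368.
r(t) = 10t^2 gives R(s) = 20/s^3.
e_ss = 20/K_a = 20/(35/1368) = 5472/7.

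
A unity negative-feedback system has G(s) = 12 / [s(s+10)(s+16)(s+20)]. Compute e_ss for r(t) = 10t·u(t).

G(s) has one factor of s in the denominator, so the system is type 1.
K_v = lim_{s→0} s·G(s) = 12 / (10·16·20) = 3/800.
e_ss = 10/K_v = 10/(3/800) = 8000/3.

8000/3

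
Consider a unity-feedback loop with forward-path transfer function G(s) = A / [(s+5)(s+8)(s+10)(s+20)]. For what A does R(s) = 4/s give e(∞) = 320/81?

100

The open loop has no poles at the origin → type 0 system.
K_p = lim_{s→0} G(s) = A / (5·8·10·20) = (1/8000)·A.
e_ss = 4/(1 + K_p) = 320/81 ⇒ 1 + (1/8000)·A = 1.0125 ⇒ A = 100.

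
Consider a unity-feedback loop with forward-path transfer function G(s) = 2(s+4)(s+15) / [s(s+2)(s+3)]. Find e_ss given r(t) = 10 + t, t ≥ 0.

The open loop has one pole at the origin → type 1 system. By superposition:
  • 10: tracked with zero error.
  • t: e_ss = 1/K_v with K_v=20 → 0.05.
Total e_ss = 0.05.

0.05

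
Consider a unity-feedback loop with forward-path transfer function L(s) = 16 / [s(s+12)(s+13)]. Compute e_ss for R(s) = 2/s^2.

19.5

One free integrator in L(s): this is a type 1 system.
K_v = lim_{s→0} s·L(s) = 16 / (12·13) = 4/39.
e_ss = 2/K_v = 2/(4/39) = 19.5.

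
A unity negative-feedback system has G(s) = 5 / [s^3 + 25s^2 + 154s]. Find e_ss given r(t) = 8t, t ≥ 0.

246.4

Factoring s from the denominator leaves a polynomial with constant term 154, so the system is type 1.
K_v = lim_{s→0} s·G(s) = 5 / 154 = 5/154.
e_ss = 8/K_v = 8/(5/154) = 246.4.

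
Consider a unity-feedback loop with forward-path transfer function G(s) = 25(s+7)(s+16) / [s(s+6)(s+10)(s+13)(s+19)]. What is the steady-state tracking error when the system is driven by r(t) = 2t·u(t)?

741/70

The open loop has one pole at the origin → type 1 system.
K_v = lim_{s→0} s·G(s) = 25·7·16 / (6·10·13·19) = 140/741.
e_ss = 2/K_v = 2/(140/741) = 741/70.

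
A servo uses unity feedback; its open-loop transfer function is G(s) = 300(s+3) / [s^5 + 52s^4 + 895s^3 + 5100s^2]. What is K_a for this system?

3/17

Lowest-order denominator term is 5100s^2, so the open loop has 2 poles at the origin → type 2 system.
K_a = lim_{s→0} s^2·G(s) = 300·3 / 5100 = 3/17.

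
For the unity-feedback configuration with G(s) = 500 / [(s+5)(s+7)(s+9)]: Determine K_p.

G(s) has no factors of s in the denominator, so the system is type 0.
K_p = lim_{s→0} G(s) = 500 / (5·7·9) = 100/63.

100/63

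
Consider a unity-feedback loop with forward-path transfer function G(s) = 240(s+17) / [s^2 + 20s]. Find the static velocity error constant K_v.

204

Factoring s from the denominator leaves a polynomial with constant term 20, so the system is type 1.
K_v = lim_{s→0} s·G(s) = 240·17 / 20 = 204.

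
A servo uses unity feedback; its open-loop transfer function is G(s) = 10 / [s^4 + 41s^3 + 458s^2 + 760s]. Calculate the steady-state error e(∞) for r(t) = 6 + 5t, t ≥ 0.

380

Factoring s from the denominator leaves a polynomial with constant term 760, so the system is type 1. Taking each input component in turn:
  • 6: tracked with zero error.
  • 5t: e_ss = 5/K_v with K_v=1/76 → 380.
Total e_ss = 380.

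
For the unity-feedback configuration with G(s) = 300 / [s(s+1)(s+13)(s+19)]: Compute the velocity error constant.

System type = 1 (one pole at s=0).
K_v = lim_{s→0} s·G(s) = 300 / (1·13·19) = 300/247.

300/247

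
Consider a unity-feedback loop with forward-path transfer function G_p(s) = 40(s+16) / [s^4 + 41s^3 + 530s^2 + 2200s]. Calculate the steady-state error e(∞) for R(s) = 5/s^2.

17.1875

The denominator has no term below 2200s — 1 pole at s=0, type 1.
K_v = lim_{s→0} s·G_p(s) = 40·16 / 2200 = 16/55.
e_ss = 5/K_v = 5/(16/55) = 17.1875.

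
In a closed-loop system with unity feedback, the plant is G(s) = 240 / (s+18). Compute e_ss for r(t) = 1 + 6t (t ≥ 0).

infinity

No free integrators in G(s): this is a type 0 system. By superposition:
  • 1: e_ss = 1/(1+K_p) with K_p=40/3 → 3/43.
  • 6t: a type-0 system cannot track it, e_ss → ∞.
The unbounded component dominates.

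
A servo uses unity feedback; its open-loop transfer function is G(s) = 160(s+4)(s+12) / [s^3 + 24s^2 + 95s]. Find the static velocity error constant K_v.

1536/19

Lowest-order denominator term is 95s, so the open loop has 1 pole at the origin → type 1 system.
K_v = lim_{s→0} s·G(s) = 160·4·12 / 95 = 1536/19.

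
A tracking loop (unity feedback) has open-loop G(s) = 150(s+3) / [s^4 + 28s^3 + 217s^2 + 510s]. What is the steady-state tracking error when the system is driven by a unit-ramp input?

17/15

The denominator has no term below 510s — 1 pole at s=0, type 1.
K_v = lim_{s→0} s·G(s) = 150·3 / 510 = 15/17.
e_ss = 1/K_v = 1/(15/17) = 17/15.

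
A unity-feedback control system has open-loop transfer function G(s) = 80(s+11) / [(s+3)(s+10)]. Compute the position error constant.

88/3

No free integrators in G(s): this is a type 0 system.
K_p = lim_{s→0} G(s) = 80·11 / (3·10) = 88/3.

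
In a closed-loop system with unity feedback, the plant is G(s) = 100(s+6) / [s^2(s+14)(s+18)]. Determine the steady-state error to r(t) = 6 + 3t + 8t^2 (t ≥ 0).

6.72

The open loop has two poles at the origin → type 2 system. By superposition:
  • 6: tracked with zero error.
  • 3t: tracked with zero error.
  • 8t^2: e_ss = 16/K_a with K_a=50/21 → 6.72.
Total e_ss = 6.72.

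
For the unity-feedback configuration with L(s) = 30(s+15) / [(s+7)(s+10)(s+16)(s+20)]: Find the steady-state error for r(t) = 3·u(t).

No free integrators in L(s): this is a type 0 system.
K_p = lim_{s→0} L(s) = 30·15 / (7·10·16·20) = 9/448.
e_ss = 3/(1 + K_p) = 3/(457/448) = 1344/457.

1344/457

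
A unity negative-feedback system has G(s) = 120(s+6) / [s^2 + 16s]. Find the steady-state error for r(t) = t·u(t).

Lowest-order denominator term is 16s, so the open loop has 1 pole at the origin → type 1 system.
K_v = lim_{s→0} s·G(s) = 120·6 / 16 = 45.
e_ss = 1/K_v = 1/45.

1/45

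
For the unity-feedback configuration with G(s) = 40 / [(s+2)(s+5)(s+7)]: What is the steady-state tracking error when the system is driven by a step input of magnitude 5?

35/11

The open loop has no poles at the origin → type 0 system.
K_p = lim_{s→0} G(s) = 40 / (2·5·7) = 4/7.
e_ss = 5/(1 + K_p) = 5/(11/7) = 35/11.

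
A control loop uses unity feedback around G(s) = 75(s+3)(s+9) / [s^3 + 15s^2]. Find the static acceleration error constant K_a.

Lowest-order denominator term is 15s^2, so the open loop has 2 poles at the origin → type 2 system.
K_a = lim_{s→0} s^2·G(s) = 75·3·9 / 15 = 135.

135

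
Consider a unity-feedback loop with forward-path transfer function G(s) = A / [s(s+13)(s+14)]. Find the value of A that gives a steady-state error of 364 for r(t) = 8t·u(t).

System type = 1 (one pole at s=0).
K_v = lim_{s→0} s·G(s) = A / (13·14) = (1/182)·A.
e_ss = 8/K_v = 364 ⇒ K_v = 2/91 ⇒ A = (2/91)/(1/182) = 4.

4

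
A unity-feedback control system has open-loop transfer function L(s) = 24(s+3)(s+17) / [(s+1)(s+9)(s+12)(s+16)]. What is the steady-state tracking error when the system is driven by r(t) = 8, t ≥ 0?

192/41

No free integrators in L(s): this is a type 0 system.
K_p = lim_{s→0} L(s) = 24·3·17 / (1·9·12·16) = 17/24.
e_ss = 8/(1 + K_p) = 8/(41/24) = 192/41.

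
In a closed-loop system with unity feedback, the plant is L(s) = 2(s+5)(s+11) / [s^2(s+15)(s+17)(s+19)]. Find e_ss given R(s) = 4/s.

0

System type = 2 (two poles at s=0).
A type-2 system has K_p = ∞, so it tracks a step input with zero steady-state error.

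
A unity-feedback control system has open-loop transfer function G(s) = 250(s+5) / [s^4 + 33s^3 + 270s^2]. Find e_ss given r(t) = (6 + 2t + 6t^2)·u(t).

2.592

The denominator has no term below 270s^2 — 2 poles at s=0, type 2. By superposition:
  • 6: tracked with zero error.
  • 2t: tracked with zero error.
  • 6t^2: e_ss = 12/K_a with K_a=125/27 → 2.592.
Total e_ss = 2.592.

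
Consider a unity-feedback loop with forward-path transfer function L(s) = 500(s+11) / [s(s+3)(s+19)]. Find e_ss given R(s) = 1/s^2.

57/5500

L(s) has one factor of s in the denominator, so the system is type 1.
K_v = lim_{s→0} s·L(s) = 500·11 / (3·19) = 5500/57.
e_ss = 1/K_v = 1/(5500/57) = 57/5500.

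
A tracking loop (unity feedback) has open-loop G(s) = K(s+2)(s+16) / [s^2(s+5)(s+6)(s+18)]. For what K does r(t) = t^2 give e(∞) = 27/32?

40

Two free integrators in G(s): this is a type 2 system.
K_a = lim_{s→0} s^2·G(s) = K·2·16 / (5·6·18) = (8/135)·K.
e_ss = 2/K_a = 27/32 ⇒ K_a = 64/27 ⇒ K = (64/27)/(8/135) = 40.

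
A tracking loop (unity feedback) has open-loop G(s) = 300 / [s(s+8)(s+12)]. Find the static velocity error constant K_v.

One free integrator in G(s): this is a type 1 system.
K_v = lim_{s→0} s·G(s) = 300 / (8·12) = 3.125.

3.125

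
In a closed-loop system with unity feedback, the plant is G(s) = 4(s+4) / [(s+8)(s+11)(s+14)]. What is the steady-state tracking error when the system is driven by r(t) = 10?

The open loop has no poles at the origin → type 0 system.
K_p = lim_{s→0} G(s) = 4·4 / (8·11·14) = 1/77.
e_ss = 10/(1 + K_p) = 10/(78/77) = 385/39.

385/39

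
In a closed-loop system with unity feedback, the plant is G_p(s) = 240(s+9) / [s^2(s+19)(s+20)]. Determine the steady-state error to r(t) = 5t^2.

95/54

The open loop has two poles at the origin → type 2 system.
K_a = lim_{s→0} s^2·G_p(s) = 240·9 / (19·20) = 108/19.
r(t) = 5t^2 gives R(s) = 10/s^3.
e_ss = 10/K_a = 10/(108/19) = 95/54.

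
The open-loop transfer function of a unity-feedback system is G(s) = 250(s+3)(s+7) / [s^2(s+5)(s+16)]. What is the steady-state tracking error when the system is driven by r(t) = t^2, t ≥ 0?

16/525

Two free integrators in G(s): this is a type 2 system.
K_a = lim_{s→0} s^2·G(s) = 250·3·7 / (5·16) = 65.625.
r(t) = t^2 gives R(s) = 2/s^3.
e_ss = 2/K_a = 2/65.625 = 16/525.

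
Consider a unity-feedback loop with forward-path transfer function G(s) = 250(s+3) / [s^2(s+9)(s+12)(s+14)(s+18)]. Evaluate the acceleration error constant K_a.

The open loop has two poles at the origin → type 2 system.
K_a = lim_{s→0} s^2·G(s) = 250·3 / (9·12·14·18) = 125/4536.

125/4536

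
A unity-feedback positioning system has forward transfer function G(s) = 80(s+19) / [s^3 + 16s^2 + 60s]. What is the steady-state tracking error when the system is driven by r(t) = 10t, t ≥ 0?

The denominator has no term below 60s — 1 pole at s=0, type 1.
K_v = lim_{s→0} s·G(s) = 80·19 / 60 = 76/3.
e_ss = 10/K_v = 10/(76/3) = 15/38.

15/38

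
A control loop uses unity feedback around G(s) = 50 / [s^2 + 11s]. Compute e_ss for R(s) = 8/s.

The denominator has no term below 11s — 1 pole at s=0, type 1.
A type-1 system has K_p = ∞, so it tracks a step input with zero steady-state error.

0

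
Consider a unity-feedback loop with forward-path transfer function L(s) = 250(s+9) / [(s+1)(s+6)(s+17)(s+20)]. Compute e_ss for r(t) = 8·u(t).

The open loop has no poles at the origin → type 0 system.
K_p = lim_{s→0} L(s) = 250·9 / (1·6·17·20) = 75/68.
e_ss = 8/(1 + K_p) = 8/(143/68) = 544/143.

544/143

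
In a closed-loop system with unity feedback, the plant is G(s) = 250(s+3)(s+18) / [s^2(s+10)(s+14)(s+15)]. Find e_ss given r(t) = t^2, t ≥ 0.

14/45

G(s) has two factors of s in the denominator, so the system is type 2.
K_a = lim_{s→0} s^2·G(s) = 250·3·18 / (10·14·15) = 45/7.
r(t) = t^2 gives R(s) = 2/s^3.
e_ss = 2/K_a = 2/(45/7) = 14/45.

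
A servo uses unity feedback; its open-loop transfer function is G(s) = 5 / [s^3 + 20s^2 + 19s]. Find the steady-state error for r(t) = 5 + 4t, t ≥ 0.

The denominator has no term below 19s — 1 pole at s=0, type 1. Taking each input component in turn:
  • 5: tracked with zero error.
  • 4t: e_ss = 4/K_v with K_v=5/19 → 15.2.
Total e_ss = 15.2.

15.2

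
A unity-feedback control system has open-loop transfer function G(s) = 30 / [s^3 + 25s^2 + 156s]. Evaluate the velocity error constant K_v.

The denominator has no term below 156s — 1 pole at s=0, type 1.
K_v = lim_{s→0} s·G(s) = 30 / 156 = 5/26.

5/26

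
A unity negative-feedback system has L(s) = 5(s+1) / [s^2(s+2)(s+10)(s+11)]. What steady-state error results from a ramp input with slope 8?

0

L(s) has two factors of s in the denominator, so the system is type 2.
K_v = ∞ for a type-2 system; e_ss to a ramp is zero.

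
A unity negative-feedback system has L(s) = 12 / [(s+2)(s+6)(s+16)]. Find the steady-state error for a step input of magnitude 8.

128/17

System type = 0 (no poles at s=0).
K_p = lim_{s→0} L(s) = 12 / (2·6·16) = 0.0625.
e_ss = 8/(1 + K_p) = 8/1.0625 = 128/17.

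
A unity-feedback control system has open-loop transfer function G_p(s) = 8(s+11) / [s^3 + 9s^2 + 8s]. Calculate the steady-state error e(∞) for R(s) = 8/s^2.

8/11

Lowest-order denominator term is 8s, so the open loop has 1 pole at the origin → type 1 system.
K_v = lim_{s→0} s·G_p(s) = 8·11 / 8 = 11.
e_ss = 8/K_v = 8/11.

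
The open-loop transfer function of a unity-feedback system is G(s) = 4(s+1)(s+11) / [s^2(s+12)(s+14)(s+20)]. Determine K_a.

The open loop has two poles at the origin → type 2 system.
K_a = lim_{s→0} s^2·G(s) = 4·1·11 / (12·14·20) = 11/840.

11/840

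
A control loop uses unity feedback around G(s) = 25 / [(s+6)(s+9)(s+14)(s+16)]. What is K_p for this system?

25/12096

The open loop has no poles at the origin → type 0 system.
K_p = lim_{s→0} G(s) = 25 / (6·9·14·16) = 25/12096.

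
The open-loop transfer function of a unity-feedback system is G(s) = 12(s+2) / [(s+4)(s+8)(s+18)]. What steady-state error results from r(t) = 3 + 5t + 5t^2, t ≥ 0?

No free integrators in G(s): this is a type 0 system. Taking each input component in turn:
  • 3: e_ss = 3/(1+K_p) with K_p=1/24 → 2.88.
  • 5t: a type-0 system cannot track it, e_ss → ∞.
  • 5t^2: a type-0 system cannot track it, e_ss → ∞.
The unbounded component dominates.

infinity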